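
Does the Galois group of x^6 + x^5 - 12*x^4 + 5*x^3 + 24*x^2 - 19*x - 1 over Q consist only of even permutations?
No

The polynomial is irreducible of degree 6 over Q. Its discriminant is 324179200, which is not a perfect square. A Galois group lies in the alternating group exactly when the discriminant is a square in Q, so the Galois group (S_3) is not contained in A_6.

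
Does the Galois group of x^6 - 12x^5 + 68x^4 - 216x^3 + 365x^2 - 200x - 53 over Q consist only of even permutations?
The polynomial is irreducible of degree 6 over Q. Its discriminant is 2046918914580544 = 45242888^2, a perfect square. A Galois group lies in the alternating group exactly when the discriminant is a square in Q, so the Galois group (S_4) is contained in A_6.

Yes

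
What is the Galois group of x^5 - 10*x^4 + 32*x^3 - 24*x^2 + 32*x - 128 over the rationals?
S_5 (order 120)

The polynomial f is an irreducible quintic over Q, so G = Gal(f/Q) is a transitive subgroup of S_5: one of C_5 (5T1, order 5), D_5 (5T2, order 10), F_20 (5T3, order 20), A_5 (5T4, order 60) or S_5 (5T5, order 120). The discriminant of f is 589639450624, which is not a perfect square, so G is not contained in A_5. The transitive groups of degree 5 not contained in A_5 are: F_20 (5T3, order 20), S_5 (5T5, order 120). By Dedekind's theorem, for a prime p not dividing disc(f) the degrees of the irreducible factors of f mod p form the cycle type of an element of G. Factoring f modulo the 5 such primes p <= 17 (skipping 2, 7, which divide the discriminant), each new pattern first appears at: mod 3: f = (x^5 + 2x^4 + 2x^3 + 2x + 1), pattern 5; mod 17: f = (x + 5)(x + 6)(x^3 + 13x^2 + 12x + 15), pattern 3+1+1. No other pattern occurs in this range, so the set of observed cycle types is {5, 3+1+1}. Among the candidates above, the only group containing elements of all these cycle types is S_5 (5T5) — F_20 (5T3) lacks at least one of them. Hence G = S_5 (5T5), of order 120.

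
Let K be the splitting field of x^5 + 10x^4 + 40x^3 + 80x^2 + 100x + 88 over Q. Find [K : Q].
60

The degree of the splitting field over Q equals the order of the Galois group, so first determine the group. The polynomial f is an irreducible quintic over Q, so G = Gal(f/Q) is a transitive subgroup of S_5: one of C_5 (5T1, order 5), D_5 (5T2, order 10), F_20 (5T3, order 20), A_5 (5T4, order 60) or S_5 (5T5, order 120). The discriminant of f is 1024000000 = 32000^2, a perfect square, so G is contained in A_5. The transitive groups of degree 5 contained in A_5 are: C_5 (5T1, order 5), D_5 (5T2, order 10), A_5 (5T4, order 60). By Dedekind's theorem, for a prime p not dividing disc(f) the degrees of the irreducible factors of f mod p form the cycle type of an element of G. Factoring f modulo the 2 such primes p <= 7 (skipping 2, 5, which divide the discriminant), each new pattern first appears at: mod 3: f = (x^5 + x^4 + x^3 + 2x^2 + x + 1), pattern 5; mod 7: f = (x + 4)(x + 5)(x^3 + x^2 + 4x + 3), pattern 3+1+1. No other pattern occurs in this range, so the set of observed cycle types is {5, 3+1+1}. Among the candidates above, the only group containing elements of all these cycle types is A_5 (5T4) — each of C_5 (5T1), D_5 (5T2) lacks at least one of them. Hence G = A_5 (5T4), of order 60. The Galois group A_5 (5T4) has order 60, so the splitting field has degree 60 over Q.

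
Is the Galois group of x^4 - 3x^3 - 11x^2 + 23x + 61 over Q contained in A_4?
The polynomial is irreducible of degree 4 over Q. Its discriminant is 5565125, which is not a perfect square. A Galois group lies in the alternating group exactly when the discriminant is a square in Q, so the Galois group (C_4) is not contained in A_4.

No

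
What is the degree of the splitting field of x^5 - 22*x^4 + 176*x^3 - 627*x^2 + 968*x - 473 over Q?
The degree of the splitting field over Q equals the order of the Galois group, so first determine the group. The polynomial f is an irreducible quintic over Q, so G = Gal(f/Q) is a transitive subgroup of S_5: one of C_5 (5T1, order 5), D_5 (5T2, order 10), F_20 (5T3, order 20), A_5 (5T4, order 60) or S_5 (5T5, order 120). The discriminant of f is 115971361 = 10769^2, a perfect square, so G is contained in A_5. The transitive groups of degree 5 contained in A_5 are: C_5 (5T1, order 5), D_5 (5T2, order 10), A_5 (5T4, order 60). By Dedekind's theorem, for a prime p not dividing disc(f) the degrees of the irreducible factors of f mod p form the cycle type of an element of G. Factoring f modulo the 14 such primes p <= 47 (skipping 11, which divides the discriminant), each new pattern first appears at: mod 2: f = (x^5 + x^2 + 1), pattern 5; mod 23: f = (x + 7)(x + 9)(x + 13)(x + 19)(x + 22), pattern 1+1+1+1+1. No other pattern occurs in this range, so the set of observed cycle types is {5, 1+1+1+1+1}. The candidates containing elements of all these cycle types are C_5 (5T1) of order 5, D_5 (5T2) of order 10, A_5 (5T4) of order 60; the others are excluded. The observed types are precisely the cycle types that occur in C_5 (5T1). Each of the other remaining candidates has further cycle types, and by the Chebotarev density theorem the matching factorization patterns would occur for a proportion of primes equal to their share of the group: D_5 (5T2) additionally contains elements of type 2+2+1 (5 of its 10 elements, about 50% of primes); A_5 (5T4) additionally contains elements of type 3+1+1, 2+2+1 (35 of its 60 elements, about 58% of primes). None of the 14 primes tested shows any such pattern (for each of these groups the chance of that is below 10^-4), which rules them out. Hence G = C_5 (5T1), of order 5. The Galois group C_5 (5T1) has order 5, so the splitting field has degree 5 over Q.

5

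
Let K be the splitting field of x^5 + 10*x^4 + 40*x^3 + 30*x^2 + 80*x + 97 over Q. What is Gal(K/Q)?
F_20 (order 20)

The polynomial f is an irreducible quintic over Q, so G = Gal(f/Q) is a transitive subgroup of S_5: one of C_5 (5T1, order 5), D_5 (5T2, order 10), F_20 (5T3, order 20), A_5 (5T4, order 60) or S_5 (5T5, order 120). The discriminant of f is 14867345703125, which is not a perfect square, so G is not contained in A_5. The transitive groups of degree 5 not contained in A_5 are: F_20 (5T3, order 20), S_5 (5T5, order 120). By Dedekind's theorem, for a prime p not dividing disc(f) the degrees of the irreducible factors of f mod p form the cycle type of an element of G. Factoring f modulo the 18 such primes p <= 71 (skipping 5, 31, which divide the discriminant), each new pattern first appears at: mod 2: f = (x + 1)(x^4 + x^3 + x^2 + x + 1), pattern 4+1; mod 11: f = (x^5 + 10x^4 + 7x^3 + 8x^2 + 3x + 9), pattern 5; mod 19: f = (x + 7)(x^2 + 4x + 1)(x^2 + 18x + 3), pattern 2+2+1. No other pattern occurs in this range, so the set of observed cycle types is {4+1, 5, 2+2+1}. The candidates containing elements of all these cycle types are F_20 (5T3) of order 20, S_5 (5T5) of order 120; the others are excluded. The observed types are precisely the cycle types that occur in F_20 (5T3) (apart from the identity). Each of the other remaining candidates has further cycle types, and by the Chebotarev density theorem the matching factorization patterns would occur for a proportion of primes equal to their share of the group: S_5 (5T5) additionally contains elements of type 3+2, 3+1+1, 2+1+1+1 (50 of its 120 elements, about 42% of primes). None of the 18 primes tested shows any such pattern (for each of these groups the chance of that is below 10^-4), which rules them out. Hence G = F_20 (5T3), of order 20.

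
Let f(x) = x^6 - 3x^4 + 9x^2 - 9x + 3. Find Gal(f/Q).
6T1: C_6

The polynomial f is an irreducible sextic over Q, so G = Gal(f/Q) is one of the 16 transitive subgroups 6T1, ..., 6T16 of S_6. The discriminant of f is -7105563, which is not a perfect square, so G is not contained in A_6. The transitive groups of degree 6 not contained in A_6 are: C_6 (6T1, order 6), S_3 (6T2, order 6), D_6 (6T3, order 12), C_3 x S_3 (6T5, order 18), A_4 x C_2 (6T6, order 24), S_4 (6T8, order 24), S_3 x S_3 (6T9, order 36), S_4 x C_2 (6T11, order 48), (S_3 x S_3) : C_2 (6T13, order 72), PGL(2,5) (6T14, order 120), S_6 (6T16, order 720). By Dedekind's theorem, for a prime p not dividing disc(f) the degrees of the irreducible factors of f mod p form the cycle type of an element of G. Factoring f modulo the 37 such primes p <= 167 (skipping 3, 19, which divide the discriminant), each new pattern first appears at: mod 2: f = (x^6 + x^4 + x^2 + x + 1), pattern 6; mod 7: f = (x^3 + 5x + 5)(x^3 + 6x + 2), pattern 3+3; mod 17: f = (x^2 + x + 6)(x^2 + 6x + 12)(x^2 + 10x + 5), pattern 2+2+2; mod 37: f = (x + 5)(x + 12)(x + 18)(x + 20)(x + 21)(x + 35), pattern 1+1+1+1+1+1. No other pattern occurs in this range, so the set of observed cycle types is {6, 3+3, 2+2+2, 1+1+1+1+1+1}. The candidates containing elements of all these cycle types are C_6 (6T1) of order 6, D_6 (6T3) of order 12, C_3 x S_3 (6T5) of order 18, A_4 x C_2 (6T6) of order 24, S_3 x S_3 (6T9) of order 36, S_4 x C_2 (6T11) of order 48, (S_3 x S_3) : C_2 (6T13) of order 72, PGL(2,5) (6T14) of order 120, S_6 (6T16) of order 720; the others are excluded. The observed types are precisely the cycle types that occur in C_6 (6T1). Each of the other remaining candidates has further cycle types, and by the Chebotarev density theorem the matching factorization patterns would occur for a proportion of primes equal to their share of the group: D_6 (6T3) additionally contains elements of type 2+2+1+1 (3 of its 12 elements, about 25% of primes); C_3 x S_3 (6T5) additionally contains elements of type 3+1+1+1 (4 of its 18 elements, about 22% of primes); A_4 x C_2 (6T6) additionally contains elements of type 2+2+1+1, 2+1+1+1+1 (6 of its 24 elements, about 25% of primes); S_3 x S_3 (6T9) additionally contains elements of type 3+1+1+1, 2+2+1+1 (13 of its 36 elements, about 36% of primes); S_4 x C_2 (6T11) additionally contains elements of type 4+2, 4+1+1, 2+2+1+1, 2+1+1+1+1 (24 of its 48 elements, about 50% of primes); (S_3 x S_3) : C_2 (6T13) additionally contains elements of type 4+2, 3+2+1, 3+1+1+1, 2+2+1+1, 2+1+1+1+1 (49 of its 72 elements, about 68% of primes); PGL(2,5) (6T14) additionally contains elements of type 5+1, 4+1+1, 2+2+1+1 (69 of its 120 elements, about 58% of primes); S_6 (6T16) additionally contains elements of type 5+1, 4+2, 4+1+1, 3+2+1, 3+1+1+1, 2+2+1+1, 2+1+1+1+1 (544 of its 720 elements, about 76% of primes). None of the 37 primes tested shows any such pattern (for each of these groups the chance of that is below 10^-4), which rules them out. Hence G = C_6 (6T1), of order 6.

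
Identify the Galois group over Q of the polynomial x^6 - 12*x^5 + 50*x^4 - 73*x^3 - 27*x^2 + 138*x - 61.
PSL(2,5) (also written A5(6))

The polynomial f is an irreducible sextic over Q, so G = Gal(f/Q) is one of the 16 transitive subgroups 6T1, ..., 6T16 of S_6. The discriminant of f is 30991489 = 5567^2, a perfect square, so G is contained in A_6. The transitive groups of degree 6 contained in A_6 are: A_4 (6T4, order 12), S_4 (6T7, order 24), (C_3 x C_3) : C_4 (6T10, order 36), PSL(2,5) (6T12, order 60), A_6 (6T15, order 360). By Dedekind's theorem, for a prime p not dividing disc(f) the degrees of the irreducible factors of f mod p form the cycle type of an element of G. Factoring f modulo the 21 such primes p <= 79 (skipping 19, which divides the discriminant), each new pattern first appears at: mod 2: f = (x + 1)(x^5 + x^4 + x^3 + x + 1), pattern 5+1; mod 7: f = (x^3 + 3x^2 + x + 1)(x^3 + 6x^2 + 3x + 2), pattern 3+3; mod 61: f = (x)(x + 22)(x^2 + 42x + 12)(x^2 + 46x + 13), pattern 2+2+1+1. No other pattern occurs in this range, so the set of observed cycle types is {5+1, 3+3, 2+2+1+1}. The candidates containing elements of all these cycle types are PSL(2,5) (6T12) of order 60, A_6 (6T15) of order 360; the others are excluded. The observed types are precisely the cycle types that occur in PSL(2,5) (6T12) (apart from the identity). Each of the other remaining candidates has further cycle types, and by the Chebotarev density theorem the matching factorization patterns would occur for a proportion of primes equal to their share of the group: A_6 (6T15) additionally contains elements of type 4+2, 3+1+1+1 (130 of its 360 elements, about 36% of primes). None of the 21 primes tested shows any such pattern (for each of these groups the chance of that is below 10^-4), which rules them out. Hence G = PSL(2,5) (6T12), of order 60.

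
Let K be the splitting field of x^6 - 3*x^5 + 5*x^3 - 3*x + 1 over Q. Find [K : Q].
The degree of the splitting field over Q equals the order of the Galois group, so first determine the group. The polynomial f is an irreducible sextic over Q, so G = Gal(f/Q) is one of the 16 transitive subgroups 6T1, ..., 6T16 of S_6. The discriminant of f is -34992, which is not a perfect square, so G is not contained in A_6. The transitive groups of degree 6 not contained in A_6 are: C_6 (6T1, order 6), S_3 (6T2, order 6), D_6 (6T3, order 12), C_3 x S_3 (6T5, order 18), A_4 x C_2 (6T6, order 24), S_4 (6T8, order 24), S_3 x S_3 (6T9, order 36), S_4 x C_2 (6T11, order 48), (S_3 x S_3) : C_2 (6T13, order 72), PGL(2,5) (6T14, order 120), S_6 (6T16, order 720). By Dedekind's theorem, for a prime p not dividing disc(f) the degrees of the irreducible factors of f mod p form the cycle type of an element of G. Factoring f modulo the 23 such primes p <= 97 (skipping 2, 3, which divide the discriminant), each new pattern first appears at: mod 5: f = (x^2 + x + 1)(x^2 + 2x + 3)(x^2 + 4x + 2), pattern 2+2+2; mod 7: f = (x^3 + x^2 + 3x + 1)(x^3 + 3x^2 + x + 1), pattern 3+3; mod 31: f = (x + 3)(x + 7)(x + 9)(x + 21)(x + 23)(x + 27), pattern 1+1+1+1+1+1. No other pattern occurs in this range, so the set of observed cycle types is {2+2+2, 3+3, 1+1+1+1+1+1}. The candidates containing elements of all these cycle types are C_6 (6T1) of order 6, S_3 (6T2) of order 6, D_6 (6T3) of order 12, C_3 x S_3 (6T5) of order 18, A_4 x C_2 (6T6) of order 24, S_4 (6T8) of order 24, S_3 x S_3 (6T9) of order 36, S_4 x C_2 (6T11) of order 48, (S_3 x S_3) : C_2 (6T13) of order 72, PGL(2,5) (6T14) of order 120, S_6 (6T16) of order 720; the others are excluded. The observed types are precisely the cycle types that occur in S_3 (6T2). Each of the other remaining candidates has further cycle types, and by the Chebotarev density theorem the matching factorization patterns would occur for a proportion of primes equal to their share of the group: C_6 (6T1) additionally contains elements of type 6 (2 of its 6 elements, about 33% of primes); D_6 (6T3) additionally contains elements of type 6, 2+2+1+1 (5 of its 12 elements, about 42% of primes); C_3 x S_3 (6T5) additionally contains elements of type 6, 3+1+1+1 (10 of its 18 elements, about 56% of primes); A_4 x C_2 (6T6) additionally contains elements of type 6, 2+2+1+1, 2+1+1+1+1 (14 of its 24 elements, about 58% of primes); S_4 (6T8) additionally contains elements of type 4+1+1, 2+2+1+1 (9 of its 24 elements, about 38% of primes); S_3 x S_3 (6T9) additionally contains elements of type 6, 3+1+1+1, 2+2+1+1 (25 of its 36 elements, about 69% of primes); S_4 x C_2 (6T11) additionally contains elements of type 6, 4+2, 4+1+1, 2+2+1+1, 2+1+1+1+1 (32 of its 48 elements, about 67% of primes); (S_3 x S_3) : C_2 (6T13) additionally contains elements of type 6, 4+2, 3+2+1, 3+1+1+1, 2+2+1+1, 2+1+1+1+1 (61 of its 72 elements, about 85% of primes); PGL(2,5) (6T14) additionally contains elements of type 6, 5+1, 4+1+1, 2+2+1+1 (89 of its 120 elements, about 74% of primes); S_6 (6T16) additionally contains elements of type 6, 5+1, 4+2, 4+1+1, 3+2+1, 3+1+1+1, 2+2+1+1, 2+1+1+1+1 (664 of its 720 elements, about 92% of primes). None of the 23 primes tested shows any such pattern (for each of these groups the chance of that is below 10^-4), which rules them out. Hence G = S_3 (6T2), of order 6. The Galois group S_3 (6T2) has order 6, so the splitting field has degree 6 over Q.

6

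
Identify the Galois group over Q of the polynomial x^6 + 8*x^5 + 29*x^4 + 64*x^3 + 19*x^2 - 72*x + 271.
The polynomial f is an irreducible sextic over Q, so G = Gal(f/Q) is one of the 16 transitive subgroups 6T1, ..., 6T16 of S_6. The discriminant of f is 564385546240000 = 23756800^2, a perfect square, so G is contained in A_6. The transitive groups of degree 6 contained in A_6 are: A_4 (6T4, order 12), S_4 (6T7, order 24), (C_3 x C_3) : C_4 (6T10, order 36), PSL(2,5) (6T12, order 60), A_6 (6T15, order 360). By Dedekind's theorem, for a prime p not dividing disc(f) the degrees of the irreducible factors of f mod p form the cycle type of an element of G. Factoring f modulo the 19 such primes p <= 79 (skipping 2, 5, 29, which divide the discriminant), each new pattern first appears at: mod 3: f = (x^2 + 2x + 2)(x^4 + x + 2), pattern 4+2; mod 11: f = (x^3 + 7x + 1)(x^3 + 8x^2 + 7), pattern 3+3; mod 19: f = (x + 4)(x + 6)(x^2 + 7x + 2)(x^2 + 10x + 10), pattern 2+2+1+1; mod 61: f = (x + 10)(x + 24)(x + 57)(x^3 + 39x^2 + 36x + 36), pattern 3+1+1+1. No other pattern occurs in this range, so the set of observed cycle types is {4+2, 3+3, 2+2+1+1, 3+1+1+1}. The candidates containing elements of all these cycle types are (C_3 x C_3) : C_4 (6T10) of order 36, A_6 (6T15) of order 360; the others are excluded. The observed types are precisely the cycle types that occur in (C_3 x C_3) : C_4 (6T10) (apart from the identity). Each of the other remaining candidates has further cycle types, and by the Chebotarev density theorem the matching factorization patterns would occur for a proportion of primes equal to their share of the group: A_6 (6T15) additionally contains elements of type 5+1 (144 of its 360 elements, about 40% of primes). None of the 19 primes tested shows any such pattern (for each of these groups the chance of that is below 10^-4), which rules them out. Hence G = (C_3 x C_3) : C_4 (6T10), of order 36.

(C_3 x C_3) : C_4, the transitive group 6T10 of order 36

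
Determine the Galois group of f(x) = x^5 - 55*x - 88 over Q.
The polynomial f is an irreducible quintic over Q, so G = Gal(f/Q) is a transitive subgroup of S_5: one of C_5 (5T1, order 5), D_5 (5T2, order 10), F_20 (5T3, order 20), A_5 (5T4, order 60) or S_5 (5T5, order 120). The discriminant of f is 58564000000 = 242000^2, a perfect square, so G is contained in A_5. The transitive groups of degree 5 contained in A_5 are: C_5 (5T1, order 5), D_5 (5T2, order 10), A_5 (5T4, order 60). By Dedekind's theorem, for a prime p not dividing disc(f) the degrees of the irreducible factors of f mod p form the cycle type of an element of G. Factoring f modulo the 3 such primes p <= 13 (skipping 2, 5, 11, which divide the discriminant), each new pattern first appears at: mod 3: f = (x^5 + 2x + 2), pattern 5; mod 13: f = (x + 5)(x + 7)(x^3 + x^2 + 5x + 9), pattern 3+1+1. No other pattern occurs in this range, so the set of observed cycle types is {5, 3+1+1}. Among the candidates above, the only group containing elements of all these cycle types is A_5 (5T4) — each of C_5 (5T1), D_5 (5T2) lacks at least one of them. Hence G = A_5 (5T4), of order 60.

A_5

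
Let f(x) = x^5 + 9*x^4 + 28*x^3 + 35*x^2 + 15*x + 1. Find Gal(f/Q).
C_5 (also written C5)

The polynomial f is an irreducible quintic over Q, so G = Gal(f/Q) is a transitive subgroup of S_5: one of C_5 (5T1, order 5), D_5 (5T2, order 10), F_20 (5T3, order 20), A_5 (5T4, order 60) or S_5 (5T5, order 120). The discriminant of f is 14641 = 121^2, a perfect square, so G is contained in A_5. The transitive groups of degree 5 contained in A_5 are: C_5 (5T1, order 5), D_5 (5T2, order 10), A_5 (5T4, order 60). By Dedekind's theorem, for a prime p not dividing disc(f) the degrees of the irreducible factors of f mod p form the cycle type of an element of G. Factoring f modulo the 14 such primes p <= 47 (skipping 11, which divides the discriminant), each new pattern first appears at: mod 2: f = (x^5 + x^4 + x^2 + x + 1), pattern 5; mod 23: f = (x + 6)(x + 8)(x + 12)(x + 13)(x + 16), pattern 1+1+1+1+1. No other pattern occurs in this range, so the set of observed cycle types is {5, 1+1+1+1+1}. The candidates containing elements of all these cycle types are C_5 (5T1) of order 5, D_5 (5T2) of order 10, A_5 (5T4) of order 60; the others are excluded. The observed types are precisely the cycle types that occur in C_5 (5T1). Each of the other remaining candidates has further cycle types, and by the Chebotarev density theorem the matching factorization patterns would occur for a proportion of primes equal to their share of the group: D_5 (5T2) additionally contains elements of type 2+2+1 (5 of its 10 elements, about 50% of primes); A_5 (5T4) additionally contains elements of type 3+1+1, 2+2+1 (35 of its 60 elements, about 58% of primes). None of the 14 primes tested shows any such pattern (for each of these groups the chance of that is below 10^-4), which rules them out. Hence G = C_5 (5T1), of order 5.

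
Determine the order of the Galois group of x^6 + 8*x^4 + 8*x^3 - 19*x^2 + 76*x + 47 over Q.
The degree of the splitting field over Q equals the order of the Galois group, so first determine the group. The polynomial f is an irreducible sextic over Q, so G = Gal(f/Q) is one of the 16 transitive subgroups 6T1, ..., 6T16 of S_6. The discriminant of f is 2046918914580544 = 45242888^2, a perfect square, so G is contained in A_6. The transitive groups of degree 6 contained in A_6 are: A_4 (6T4, order 12), S_4 (6T7, order 24), (C_3 x C_3) : C_4 (6T10, order 36), PSL(2,5) (6T12, order 60), A_6 (6T15, order 360). By Dedekind's theorem, for a prime p not dividing disc(f) the degrees of the irreducible factors of f mod p form the cycle type of an element of G. Factoring f modulo the 79 such primes p <= 419 (skipping 2, 31, which divide the discriminant), each new pattern first appears at: mod 3: f = (x^2 + 2x + 2)(x^4 + x^3 + x^2 + x + 1), pattern 4+2; mod 5: f = (x^3 + x^2 + 4x + 3)(x^3 + 4x^2 + 4), pattern 3+3; mod 11: f = (x + 4)(x + 10)(x^2 + 4)(x^2 + 8x + 6), pattern 2+2+1+1; mod 67: f = (x + 6)(x + 10)(x + 15)(x + 21)(x + 30)(x + 52), pattern 1+1+1+1+1+1. No other pattern occurs in this range, so the set of observed cycle types is {4+2, 3+3, 2+2+1+1, 1+1+1+1+1+1}. The candidates containing elements of all these cycle types are S_4 (6T7) of order 24, (C_3 x C_3) : C_4 (6T10) of order 36, A_6 (6T15) of order 360; the others are excluded. The observed types are precisely the cycle types that occur in S_4 (6T7). Each of the other remaining candidates has further cycle types, and by the Chebotarev density theorem the matching factorization patterns would occur for a proportion of primes equal to their share of the group: (C_3 x C_3) : C_4 (6T10) additionally contains elements of type 3+1+1+1 (4 of its 36 elements, about 11% of primes); A_6 (6T15) additionally contains elements of type 5+1, 3+1+1+1 (184 of its 360 elements, about 51% of primes). None of the 79 primes tested shows any such pattern (for each of these groups the chance of that is below 10^-4), which rules them out. Hence G = S_4 (6T7), of order 24. The Galois group S_4 (6T7) has order 24, so the splitting field has degree 24 over Q.

24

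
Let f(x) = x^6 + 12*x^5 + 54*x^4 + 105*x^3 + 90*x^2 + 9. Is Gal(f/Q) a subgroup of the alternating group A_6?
No

The polynomial is irreducible of degree 6 over Q. Its discriminant is -63822230816067, which is not a perfect square. A Galois group lies in the alternating group exactly when the discriminant is a square in Q, so the Galois group (C_6) is not contained in A_6.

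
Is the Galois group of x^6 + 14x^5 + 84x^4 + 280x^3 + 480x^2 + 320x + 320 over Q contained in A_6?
The polynomial is irreducible of degree 6 over Q. Its discriminant is 564385546240000 = 23756800^2, a perfect square. A Galois group lies in the alternating group exactly when the discriminant is a square in Q, so the Galois group ((C_3 x C_3) : C_4) is contained in A_6.

Yes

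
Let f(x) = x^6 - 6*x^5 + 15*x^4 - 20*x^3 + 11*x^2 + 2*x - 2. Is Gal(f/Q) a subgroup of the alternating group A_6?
The polynomial is irreducible of degree 6 over Q. Its discriminant is -3356224, which is not a perfect square. A Galois group lies in the alternating group exactly when the discriminant is a square in Q, so the Galois group (S_4 x C_2) is not contained in A_6.

No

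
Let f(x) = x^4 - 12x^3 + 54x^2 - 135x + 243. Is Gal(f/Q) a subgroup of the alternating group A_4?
The polynomial is irreducible of degree 4 over Q. Its discriminant is 121699989, which is not a perfect square. A Galois group lies in the alternating group exactly when the discriminant is a square in Q, so the Galois group (S_4) is not contained in A_4.

No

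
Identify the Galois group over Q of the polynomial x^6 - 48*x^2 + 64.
A_4 x C_2 (also written A4xC2)

The polynomial f is an irreducible sextic over Q, so G = Gal(f/Q) is one of the 16 transitive subgroups 6T1, ..., 6T16 of S_6. The discriminant of f is -450868486864896, which is not a perfect square, so G is not contained in A_6. The transitive groups of degree 6 not contained in A_6 are: C_6 (6T1, order 6), S_3 (6T2, order 6), D_6 (6T3, order 12), C_3 x S_3 (6T5, order 18), A_4 x C_2 (6T6, order 24), S_4 (6T8, order 24), S_3 x S_3 (6T9, order 36), S_4 x C_2 (6T11, order 48), (S_3 x S_3) : C_2 (6T13, order 72), PGL(2,5) (6T14, order 120), S_6 (6T16, order 720). By Dedekind's theorem, for a prime p not dividing disc(f) the degrees of the irreducible factors of f mod p form the cycle type of an element of G. Factoring f modulo the 33 such primes p <= 149 (skipping 2, 3, which divide the discriminant), each new pattern first appears at: mod 5: f = (x^3 + x^2 + 3x + 1)(x^3 + 4x^2 + 3x + 4), pattern 3+3; mod 7: f = (x^6 + x^2 + 1), pattern 6; mod 17: f = (x + 1)(x + 16)(x^2 + 6)(x^2 + 12), pattern 2+2+1+1; mod 19: f = (x + 3)(x + 6)(x + 13)(x + 16)(x^2 + 7), pattern 2+1+1+1+1; mod 71: f = (x^2 + 29)(x^2 + 49)(x^2 + 64), pattern 2+2+2. No other pattern occurs in this range, so the set of observed cycle types is {3+3, 6, 2+2+1+1, 2+1+1+1+1, 2+2+2}. The candidates containing elements of all these cycle types are A_4 x C_2 (6T6) of order 24, S_4 x C_2 (6T11) of order 48, (S_3 x S_3) : C_2 (6T13) of order 72, S_6 (6T16) of order 720; the others are excluded. The observed types are precisely the cycle types that occur in A_4 x C_2 (6T6) (apart from the identity). Each of the other remaining candidates has further cycle types, and by the Chebotarev density theorem the matching factorization patterns would occur for a proportion of primes equal to their share of the group: S_4 x C_2 (6T11) additionally contains elements of type 4+2, 4+1+1 (12 of its 48 elements, about 25% of primes); (S_3 x S_3) : C_2 (6T13) additionally contains elements of type 4+2, 3+2+1, 3+1+1+1 (34 of its 72 elements, about 47% of primes); S_6 (6T16) additionally contains elements of type 5+1, 4+2, 4+1+1, 3+2+1, 3+1+1+1 (484 of its 720 elements, about 67% of primes). None of the 33 primes tested shows any such pattern (for each of these groups the chance of that is below 10^-4), which rules them out. Hence G = A_4 x C_2 (6T6), of order 24.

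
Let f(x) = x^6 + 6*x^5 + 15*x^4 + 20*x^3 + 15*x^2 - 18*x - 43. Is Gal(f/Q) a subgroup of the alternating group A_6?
The polynomial is irreducible of degree 6 over Q. Its discriminant is 746496000000 = 864000^2, a perfect square. A Galois group lies in the alternating group exactly when the discriminant is a square in Q, so the Galois group (A_6) is contained in A_6.

Yes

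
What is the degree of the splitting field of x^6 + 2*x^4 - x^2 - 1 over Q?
12

The degree of the splitting field over Q equals the order of the Galois group, so first determine the group. The polynomial f is an irreducible sextic over Q, so G = Gal(f/Q) is one of the 16 transitive subgroups 6T1, ..., 6T16 of S_6. The discriminant of f is 153664 = 392^2, a perfect square, so G is contained in A_6. The transitive groups of degree 6 contained in A_6 are: A_4 (6T4, order 12), S_4 (6T7, order 24), (C_3 x C_3) : C_4 (6T10, order 36), PSL(2,5) (6T12, order 60), A_6 (6T15, order 360). By Dedekind's theorem, for a prime p not dividing disc(f) the degrees of the irreducible factors of f mod p form the cycle type of an element of G. Factoring f modulo the 33 such primes p <= 149 (skipping 2, 7, which divide the discriminant), each new pattern first appears at: mod 3: f = (x^3 + x^2 + 2)(x^3 + 2x^2 + 1), pattern 3+3; mod 13: f = (x + 2)(x + 11)(x^2 + 8)(x^2 + 11), pattern 2+2+1+1. No other pattern occurs in this range, so the set of observed cycle types is {3+3, 2+2+1+1}. The candidates containing elements of all these cycle types are A_4 (6T4) of order 12, S_4 (6T7) of order 24, (C_3 x C_3) : C_4 (6T10) of order 36, PSL(2,5) (6T12) of order 60, A_6 (6T15) of order 360; the others are excluded. The observed types are precisely the cycle types that occur in A_4 (6T4) (apart from the identity). Each of the other remaining candidates has further cycle types, and by the Chebotarev density theorem the matching factorization patterns would occur for a proportion of primes equal to their share of the group: S_4 (6T7) additionally contains elements of type 4+2 (6 of its 24 elements, about 25% of primes); (C_3 x C_3) : C_4 (6T10) additionally contains elements of type 4+2, 3+1+1+1 (22 of its 36 elements, about 61% of primes); PSL(2,5) (6T12) additionally contains elements of type 5+1 (24 of its 60 elements, about 40% of primes); A_6 (6T15) additionally contains elements of type 5+1, 4+2, 3+1+1+1 (274 of its 360 elements, about 76% of primes). None of the 33 primes tested shows any such pattern (for each of these groups the chance of that is below 10^-4), which rules them out. Hence G = A_4 (6T4), of order 12. The Galois group A_4 (6T4) has order 12, so the splitting field has degree 12 over Q.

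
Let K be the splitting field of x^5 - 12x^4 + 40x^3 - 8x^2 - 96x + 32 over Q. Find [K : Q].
5

The degree of the splitting field over Q equals the order of the Galois group, so first determine the group. The polynomial f is an irreducible quintic over Q, so G = Gal(f/Q) is a transitive subgroup of S_5: one of C_5 (5T1, order 5), D_5 (5T2, order 10), F_20 (5T3, order 20), A_5 (5T4, order 60) or S_5 (5T5, order 120). The discriminant of f is 15352201216 = 123904^2, a perfect square, so G is contained in A_5. The transitive groups of degree 5 contained in A_5 are: C_5 (5T1, order 5), D_5 (5T2, order 10), A_5 (5T4, order 60). By Dedekind's theorem, for a prime p not dividing disc(f) the degrees of the irreducible factors of f mod p form the cycle type of an element of G. Factoring f modulo the 14 such primes p <= 53 (skipping 2, 11, which divide the discriminant), each new pattern first appears at: mod 3: f = (x^5 + x^3 + x^2 + 2), pattern 5; mod 23: f = (x + 3)(x + 6)(x + 10)(x + 18)(x + 20), pattern 1+1+1+1+1. No other pattern occurs in this range, so the set of observed cycle types is {5, 1+1+1+1+1}. The candidates containing elements of all these cycle types are C_5 (5T1) of order 5, D_5 (5T2) of order 10, A_5 (5T4) of order 60; the others are excluded. The observed types are precisely the cycle types that occur in C_5 (5T1). Each of the other remaining candidates has further cycle types, and by the Chebotarev density theorem the matching factorization patterns would occur for a proportion of primes equal to their share of the group: D_5 (5T2) additionally contains elements of type 2+2+1 (5 of its 10 elements, about 50% of primes); A_5 (5T4) additionally contains elements of type 3+1+1, 2+2+1 (35 of its 60 elements, about 58% of primes). None of the 14 primes tested shows any such pattern (for each of these groups the chance of that is below 10^-4), which rules them out. Hence G = C_5 (5T1), of order 5. The Galois group C_5 (5T1) has order 5, so the splitting field has degree 5 over Q.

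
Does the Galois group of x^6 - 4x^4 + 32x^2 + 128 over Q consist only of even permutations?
No

The polynomial is irreducible of degree 6 over Q. Its discriminant is -5497558138880000, which is not a perfect square. A Galois group lies in the alternating group exactly when the discriminant is a square in Q, so the Galois group (S_4) is not contained in A_6.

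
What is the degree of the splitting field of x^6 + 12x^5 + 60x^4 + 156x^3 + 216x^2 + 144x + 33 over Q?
12

The degree of the splitting field over Q equals the order of the Galois group, so first determine the group. The polynomial f is an irreducible sextic over Q, so G = Gal(f/Q) is one of the 16 transitive subgroups 6T1, ..., 6T16 of S_6. The discriminant of f is 1259712, which is not a perfect square, so G is not contained in A_6. The transitive groups of degree 6 not contained in A_6 are: C_6 (6T1, order 6), S_3 (6T2, order 6), D_6 (6T3, order 12), C_3 x S_3 (6T5, order 18), A_4 x C_2 (6T6, order 24), S_4 (6T8, order 24), S_3 x S_3 (6T9, order 36), S_4 x C_2 (6T11, order 48), (S_3 x S_3) : C_2 (6T13, order 72), PGL(2,5) (6T14, order 120), S_6 (6T16, order 720). By Dedekind's theorem, for a prime p not dividing disc(f) the degrees of the irreducible factors of f mod p form the cycle type of an element of G. Factoring f modulo the 79 such primes p <= 419 (skipping 2, 3, which divide the discriminant), each new pattern first appears at: mod 5: f = (x^6 + 2x^5 + x^3 + x^2 + 4x + 3), pattern 6; mod 7: f = (x^2 + x + 6)(x^2 + 5x + 3)(x^2 + 6x + 3), pattern 2+2+2; mod 11: f = (x)(x + 7)(x^2 + 6x + 1)(x^2 + 10x + 8), pattern 2+2+1+1; mod 13: f = (x^3 + 6x^2 + 12x + 2)(x^3 + 6x^2 + 12x + 10), pattern 3+3; mod 97: f = (x + 4)(x + 27)(x + 51)(x + 68)(x + 72)(x + 81), pattern 1+1+1+1+1+1. No other pattern occurs in this range, so the set of observed cycle types is {6, 2+2+2, 2+2+1+1, 3+3, 1+1+1+1+1+1}. The candidates containing elements of all these cycle types are D_6 (6T3) of order 12, A_4 x C_2 (6T6) of order 24, S_3 x S_3 (6T9) of order 36, S_4 x C_2 (6T11) of order 48, (S_3 x S_3) : C_2 (6T13) of order 72, PGL(2,5) (6T14) of order 120, S_6 (6T16) of order 720; the others are excluded. The observed types are precisely the cycle types that occur in D_6 (6T3). Each of the other remaining candidates has further cycle types, and by the Chebotarev density theorem the matching factorization patterns would occur for a proportion of primes equal to their share of the group: A_4 x C_2 (6T6) additionally contains elements of type 2+1+1+1+1 (3 of its 24 elements, about 12% of primes); S_3 x S_3 (6T9) additionally contains elements of type 3+1+1+1 (4 of its 36 elements, about 11% of primes); S_4 x C_2 (6T11) additionally contains elements of type 4+2, 4+1+1, 2+1+1+1+1 (15 of its 48 elements, about 31% of primes); (S_3 x S_3) : C_2 (6T13) additionally contains elements of type 4+2, 3+2+1, 3+1+1+1, 2+1+1+1+1 (40 of its 72 elements, about 56% of primes); PGL(2,5) (6T14) additionally contains elements of type 5+1, 4+1+1 (54 of its 120 elements, about 45% of primes); S_6 (6T16) additionally contains elements of type 5+1, 4+2, 4+1+1, 3+2+1, 3+1+1+1, 2+1+1+1+1 (499 of its 720 elements, about 69% of primes). None of the 79 primes tested shows any such pattern (for each of these groups the chance of that is below 10^-4), which rules them out. Hence G = D_6 (6T3), of order 12. The Galois group D_6 (6T3) has order 12, so the splitting field has degree 12 over Q.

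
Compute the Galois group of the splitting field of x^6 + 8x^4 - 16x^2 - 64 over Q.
The polynomial f is an irreducible sextic over Q, so G = Gal(f/Q) is one of the 16 transitive subgroups 6T1, ..., 6T16 of S_6. The discriminant of f is 164995463643136 = 12845056^2, a perfect square, so G is contained in A_6. The transitive groups of degree 6 contained in A_6 are: A_4 (6T4, order 12), S_4 (6T7, order 24), (C_3 x C_3) : C_4 (6T10, order 36), PSL(2,5) (6T12, order 60), A_6 (6T15, order 360). By Dedekind's theorem, for a prime p not dividing disc(f) the degrees of the irreducible factors of f mod p form the cycle type of an element of G. Factoring f modulo the 33 such primes p <= 149 (skipping 2, 7, which divide the discriminant), each new pattern first appears at: mod 3: f = (x^3 + x^2 + 2)(x^3 + 2x^2 + 1), pattern 3+3; mod 13: f = (x + 4)(x + 9)(x^2 + 5)(x^2 + 6), pattern 2+2+1+1. No other pattern occurs in this range, so the set of observed cycle types is {3+3, 2+2+1+1}. The candidates containing elements of all these cycle types are A_4 (6T4) of order 12, S_4 (6T7) of order 24, (C_3 x C_3) : C_4 (6T10) of order 36, PSL(2,5) (6T12) of order 60, A_6 (6T15) of order 360; the others are excluded. The observed types are precisely the cycle types that occur in A_4 (6T4) (apart from the identity). Each of the other remaining candidates has further cycle types, and by the Chebotarev density theorem the matching factorization patterns would occur for a proportion of primes equal to their share of the group: S_4 (6T7) additionally contains elements of type 4+2 (6 of its 24 elements, about 25% of primes); (C_3 x C_3) : C_4 (6T10) additionally contains elements of type 4+2, 3+1+1+1 (22 of its 36 elements, about 61% of primes); PSL(2,5) (6T12) additionally contains elements of type 5+1 (24 of its 60 elements, about 40% of primes); A_6 (6T15) additionally contains elements of type 5+1, 4+2, 3+1+1+1 (274 of its 360 elements, about 76% of primes). None of the 33 primes tested shows any such pattern (for each of these groups the chance of that is below 10^-4), which rules them out. Hence G = A_4 (6T4), of order 12.

A_4, A_4 acting on 6 points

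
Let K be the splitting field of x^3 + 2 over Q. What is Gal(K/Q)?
The polynomial is an irreducible cubic over Q and its discriminant is -108, which is not a perfect square. For an irreducible cubic, a non-square discriminant gives Galois group S_3.

S_3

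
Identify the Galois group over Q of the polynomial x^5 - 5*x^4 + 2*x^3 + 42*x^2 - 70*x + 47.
The polynomial f is an irreducible quintic over Q, so G = Gal(f/Q) is a transitive subgroup of S_5: one of C_5 (5T1, order 5), D_5 (5T2, order 10), F_20 (5T3, order 20), A_5 (5T4, order 60) or S_5 (5T5, order 120). The discriminant of f is 55518595669, which is not a perfect square, so G is not contained in A_5. The transitive groups of degree 5 not contained in A_5 are: F_20 (5T3, order 20), S_5 (5T5, order 120). By Dedekind's theorem, for a prime p not dividing disc(f) the degrees of the irreducible factors of f mod p form the cycle type of an element of G. Factoring f modulo the first such prime p = 2, each new pattern first appears at: mod 2: f = (x^2 + x + 1)(x^3 + x + 1), pattern 3+2. No other pattern occurs in this range, so the set of observed cycle types is {3+2}. Among the candidates above, the only group containing elements of all these cycle types is S_5 (5T5) — F_20 (5T3) lacks at least one of them. Hence G = S_5 (5T5), of order 120.

S_5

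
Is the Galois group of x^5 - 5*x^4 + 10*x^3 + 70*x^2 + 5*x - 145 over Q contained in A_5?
No

The polynomial is irreducible of degree 5 over Q. Its discriminant is 18926796800000, which is not a perfect square. A Galois group lies in the alternating group exactly when the discriminant is a square in Q, so the Galois group (F_20) is not contained in A_5.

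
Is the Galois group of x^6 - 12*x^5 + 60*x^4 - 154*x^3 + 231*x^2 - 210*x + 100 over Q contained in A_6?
No

The polynomial is irreducible of degree 6 over Q. Its discriminant is -1160950579200, which is not a perfect square. A Galois group lies in the alternating group exactly when the discriminant is a square in Q, so the Galois group (S_3) is not contained in A_6.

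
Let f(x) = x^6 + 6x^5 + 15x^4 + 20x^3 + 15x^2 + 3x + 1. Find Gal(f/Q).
(S_3 x S_3) : C_2, the group 6T13 of order 72

The polynomial f is an irreducible sextic over Q, so G = Gal(f/Q) is one of the 16 transitive subgroups 6T1, ..., 6T16 of S_6. The discriminant of f is -9059283, which is not a perfect square, so G is not contained in A_6. The transitive groups of degree 6 not contained in A_6 are: C_6 (6T1, order 6), S_3 (6T2, order 6), D_6 (6T3, order 12), C_3 x S_3 (6T5, order 18), A_4 x C_2 (6T6, order 24), S_4 (6T8, order 24), S_3 x S_3 (6T9, order 36), S_4 x C_2 (6T11, order 48), (S_3 x S_3) : C_2 (6T13, order 72), PGL(2,5) (6T14, order 120), S_6 (6T16, order 720). By Dedekind's theorem, for a prime p not dividing disc(f) the degrees of the irreducible factors of f mod p form the cycle type of an element of G. Factoring f modulo the 28 such primes p <= 127 (skipping 3, 17, 43, which divide the discriminant), each new pattern first appears at: mod 2: f = (x^6 + x^4 + x^2 + x + 1), pattern 6; mod 7: f = (x + 2)(x^2 + 6x + 4)(x^3 + 5x^2 + x + 1), pattern 3+2+1; mod 11: f = (x^2 + 1)(x^4 + 6x^3 + 3x^2 + 3x + 1), pattern 4+2; mod 13: f = (x + 4)(x + 9)(x^2 + x + 3)(x^2 + 5x + 10), pattern 2+2+1+1; mod 61: f = (x + 41)(x + 52)(x + 58)(x + 60)(x^2 + 39x + 27), pattern 2+1+1+1+1; mod 97: f = (x + 49)(x + 86)(x + 88)(x^3 + 74x^2 + 11x + 1), pattern 3+1+1+1; mod 113: f = (x^2 + 51x + 9)(x^2 + 70x + 61)(x^2 + 111x + 7), pattern 2+2+2; mod 127: f = (x^3 + 42x^2 + 60x + 1)(x^3 + 91x^2 + 70x + 1), pattern 3+3. No other pattern occurs in this range, so the set of observed cycle types is {6, 3+2+1, 4+2, 2+2+1+1, 2+1+1+1+1, 3+1+1+1, 2+2+2, 3+3}. The candidates containing elements of all these cycle types are (S_3 x S_3) : C_2 (6T13) of order 72, S_6 (6T16) of order 720; the others are excluded. The observed types are precisely the cycle types that occur in (S_3 x S_3) : C_2 (6T13) (apart from the identity). Each of the other remaining candidates has further cycle types, and by the Chebotarev density theorem the matching factorization patterns would occur for a proportion of primes equal to their share of the group: S_6 (6T16) additionally contains elements of type 5+1, 4+1+1 (234 of its 720 elements, about 32% of primes). None of the 28 primes tested shows any such pattern (for each of these groups the chance of that is below 10^-4), which rules them out. Hence G = (S_3 x S_3) : C_2 (6T13), of order 72.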